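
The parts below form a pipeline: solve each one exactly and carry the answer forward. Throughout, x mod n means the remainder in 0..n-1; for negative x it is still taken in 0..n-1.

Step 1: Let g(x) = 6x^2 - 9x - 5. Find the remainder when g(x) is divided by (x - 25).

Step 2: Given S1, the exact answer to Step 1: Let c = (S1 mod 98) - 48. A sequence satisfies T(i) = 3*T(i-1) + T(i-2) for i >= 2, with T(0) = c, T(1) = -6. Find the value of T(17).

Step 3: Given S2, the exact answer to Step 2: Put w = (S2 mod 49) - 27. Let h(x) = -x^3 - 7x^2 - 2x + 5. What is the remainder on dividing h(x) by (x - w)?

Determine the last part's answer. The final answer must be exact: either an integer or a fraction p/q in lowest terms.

Step 1: remainder = value at the root: 6*(25)^2 - 9*(25)^1 - 5 = (3750) + (-225) + (-5) = 3520; answer 3520
Step 2: S1 = 3520; c = 42; T(2) = 3*(-6) + 1*(42) = 24; iterating: T(2)=24, T(3)=66, T(4)=222, T(5)=732, T(6)=2418, T(7)=7986, T(8)=26376, T(9)=87114, T(10)=287718, T(11)=950268, T(12)=3138522, T(13)=10365834, T(14)=34236024, T(15)=113073906, T(16)=373457742, T(17)=1233447132; answer 1233447132
Step 3: S2 = 1233447132; w = -5; remainder = value at the root: -1*(-5)^3 - 7*(-5)^2 - 2*(-5)^1 + 5 = (125) + (-175) + (10) + (5) = -35; answer -35

-35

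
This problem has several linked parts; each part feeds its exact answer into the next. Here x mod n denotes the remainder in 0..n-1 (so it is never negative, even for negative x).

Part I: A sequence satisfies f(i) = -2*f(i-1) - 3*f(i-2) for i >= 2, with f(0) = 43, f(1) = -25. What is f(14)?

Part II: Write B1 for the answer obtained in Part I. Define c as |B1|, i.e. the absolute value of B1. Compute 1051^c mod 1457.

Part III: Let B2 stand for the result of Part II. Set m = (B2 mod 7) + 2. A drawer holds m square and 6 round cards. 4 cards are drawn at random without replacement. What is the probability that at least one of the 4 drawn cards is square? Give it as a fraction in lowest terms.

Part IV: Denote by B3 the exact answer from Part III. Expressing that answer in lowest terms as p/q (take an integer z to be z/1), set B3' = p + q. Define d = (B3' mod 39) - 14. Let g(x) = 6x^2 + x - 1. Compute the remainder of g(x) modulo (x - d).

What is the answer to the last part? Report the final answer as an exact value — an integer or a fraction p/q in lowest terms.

1026

Part I: f(2) = -2*(-25) - 3*(43) = -79; iterating: f(2)=-79, f(3)=233, f(4)=-229, f(5)=-241, f(6)=1169, f(7)=-1615, f(8)=-277, f(9)=5399, f(10)=-9967, f(11)=3737, f(12)=22427, f(13)=-56065, f(14)=44849; answer 44849
Part II: B1 = 44849; c = 44849; squarings mod 1457: 1051^1=1051, 1051^2=195, 1051^4=143, 1051^8=51, 1051^16=1144, 1051^32=350, 1051^64=112, 1051^128=888, 1051^256=307, 1051^512=1001, 1051^1024=1042, 1051^2048=299, 1051^4096=524, 1051^8192=660, 1051^16384=1414, 1051^32768=392; 1051^44849 = 1051^1 * 1051^16 * 1051^32 * 1051^256 * 1051^512 * 1051^1024 * 1051^2048 * 1051^8192 * 1051^32768 = 506 (mod 1457); answer 506
Part III: B2 = 506; m = 4; total draws C(10,4) = 210; complement C(6,4) = 15; favorable 210 - 15 = 195; P = 13/14; answer 13/14
Part IV: B3 = 13/14; threaded value p + q = 27; d = 13; remainder = value at the root: 6*(13)^2 + 1*(13)^1 - 1 = (1014) + (13) + (-1) = 1026; answer 1026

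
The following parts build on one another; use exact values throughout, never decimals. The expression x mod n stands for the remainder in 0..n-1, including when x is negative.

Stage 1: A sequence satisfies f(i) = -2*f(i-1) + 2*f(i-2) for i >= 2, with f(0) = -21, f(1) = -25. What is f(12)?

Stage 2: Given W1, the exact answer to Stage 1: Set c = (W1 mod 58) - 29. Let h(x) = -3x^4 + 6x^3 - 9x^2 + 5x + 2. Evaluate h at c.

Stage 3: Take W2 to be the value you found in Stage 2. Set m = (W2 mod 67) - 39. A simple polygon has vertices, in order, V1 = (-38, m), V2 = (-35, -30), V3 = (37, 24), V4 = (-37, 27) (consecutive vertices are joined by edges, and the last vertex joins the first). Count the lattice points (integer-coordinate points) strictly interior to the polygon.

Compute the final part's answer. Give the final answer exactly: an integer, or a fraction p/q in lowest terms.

2144

Stage 1: f(2) = -2*(-25) + 2*(-21) = 8; iterating: f(2)=8, f(3)=-66, f(4)=148, f(5)=-428, f(6)=1152, f(7)=-3160, f(8)=8624, f(9)=-23568, f(10)=64384, f(11)=-175904, f(12)=480576; answer 480576
Stage 2: W1 = 480576; c = 17; -3*(17)^4 + 6*(17)^3 - 9*(17)^2 + 5*(17)^1 + 2 = (-250563) + (29478) + (-2601) + (85) + (2) = -223599; answer -223599
Stage 3: W2 = -223599; m = 8; cross terms: (-38*-30 - -35*8)=1420, (-35*24 - 37*-30)=270, (37*27 - -37*24)=1887, (-37*8 - -38*27)=730; twice the area = |4307| = 4307; area = 4307/2; boundary points = 1 + 18 + 1 + 1 = 21; strictly interior points = area - boundary/2 + 1 = 2144; answer 2144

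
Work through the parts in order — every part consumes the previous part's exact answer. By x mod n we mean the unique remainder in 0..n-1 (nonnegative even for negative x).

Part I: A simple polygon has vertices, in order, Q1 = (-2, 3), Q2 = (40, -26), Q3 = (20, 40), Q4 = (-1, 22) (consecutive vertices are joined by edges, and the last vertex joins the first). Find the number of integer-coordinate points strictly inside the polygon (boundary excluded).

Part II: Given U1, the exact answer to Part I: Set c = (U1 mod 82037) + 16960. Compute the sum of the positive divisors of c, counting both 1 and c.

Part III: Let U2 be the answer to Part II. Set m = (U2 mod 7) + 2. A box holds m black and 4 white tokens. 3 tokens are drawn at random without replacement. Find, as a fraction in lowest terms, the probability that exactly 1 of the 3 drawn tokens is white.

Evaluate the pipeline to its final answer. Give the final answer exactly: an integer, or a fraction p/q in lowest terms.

Part I: cross terms: (-2*-26 - 40*3)=-68, (40*40 - 20*-26)=2120, (20*22 - -1*40)=480, (-1*3 - -2*22)=41; twice the area = |2573| = 2573; area = 2573/2; boundary points = 1 + 2 + 3 + 1 = 7; strictly interior points = area - boundary/2 + 1 = 1284; answer 1284
Part II: U1 = 1284; c = 18244; 18244 = 2^2 * 4561; sigma = (1 + 2 + 4) * (1 + 4561) = 7 * 4562 = 31934; answer 31934
Part III: U2 = 31934; m = 2; total draws C(6,3) = 20; favorable C(4,1)*C(2,2) = 4; P = 1/5; answer 1/5

1/5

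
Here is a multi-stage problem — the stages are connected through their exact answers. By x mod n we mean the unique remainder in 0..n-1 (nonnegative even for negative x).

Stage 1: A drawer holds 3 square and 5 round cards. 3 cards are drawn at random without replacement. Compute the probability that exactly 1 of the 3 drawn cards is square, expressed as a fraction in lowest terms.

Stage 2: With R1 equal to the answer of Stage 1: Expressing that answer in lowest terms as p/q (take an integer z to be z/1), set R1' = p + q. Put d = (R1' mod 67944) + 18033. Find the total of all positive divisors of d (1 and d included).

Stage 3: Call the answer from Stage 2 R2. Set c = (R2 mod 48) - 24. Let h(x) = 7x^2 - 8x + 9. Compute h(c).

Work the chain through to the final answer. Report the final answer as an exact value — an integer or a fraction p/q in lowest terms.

Stage 1: total draws C(8,3) = 56; favorable C(3,1)*C(5,2) = 30; P = 15/28; answer 15/28
Stage 2: R1 = 15/28; threaded value p + q = 43; d = 18076; 18076 = 2^2 * 4519; sigma = (1 + 2 + 4) * (1 + 4519) = 7 * 4520 = 31640; answer 31640
Stage 3: R2 = 31640; c = -16; 7*(-16)^2 - 8*(-16)^1 + 9 = (1792) + (128) + (9) = 1929; answer 1929

1929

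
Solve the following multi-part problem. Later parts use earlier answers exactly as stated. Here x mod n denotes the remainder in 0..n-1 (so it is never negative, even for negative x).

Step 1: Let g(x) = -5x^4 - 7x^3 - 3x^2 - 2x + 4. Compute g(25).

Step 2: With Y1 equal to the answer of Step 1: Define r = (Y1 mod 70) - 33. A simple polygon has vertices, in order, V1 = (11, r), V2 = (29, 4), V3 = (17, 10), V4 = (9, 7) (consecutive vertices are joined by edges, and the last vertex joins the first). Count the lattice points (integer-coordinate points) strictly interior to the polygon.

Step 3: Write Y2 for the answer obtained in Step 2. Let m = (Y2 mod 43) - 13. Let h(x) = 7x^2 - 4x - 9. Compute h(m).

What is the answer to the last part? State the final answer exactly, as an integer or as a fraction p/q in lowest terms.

522

Step 1: -5*(25)^4 - 7*(25)^3 - 3*(25)^2 - 2*(25)^1 + 4 = (-1953125) + (-109375) + (-1875) + (-50) + (4) = -2064421; answer -2064421
Step 2: Y1 = -2064421; r = -14; cross terms: (11*4 - 29*-14)=450, (29*10 - 17*4)=222, (17*7 - 9*10)=29, (9*-14 - 11*7)=-203; twice the area = |498| = 498; area = 249; boundary points = 18 + 6 + 1 + 1 = 26; strictly interior points = area - boundary/2 + 1 = 237; answer 237
Step 3: Y2 = 237; m = 9; 7*(9)^2 - 4*(9)^1 - 9 = (567) + (-36) + (-9) = 522; answer 522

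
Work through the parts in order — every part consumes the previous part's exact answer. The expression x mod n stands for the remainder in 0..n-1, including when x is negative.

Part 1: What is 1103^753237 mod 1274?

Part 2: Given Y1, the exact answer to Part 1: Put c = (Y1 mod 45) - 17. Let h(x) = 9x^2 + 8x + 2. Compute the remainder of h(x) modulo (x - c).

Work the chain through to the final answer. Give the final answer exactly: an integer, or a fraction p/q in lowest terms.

54

Part 1: squarings mod 1274: 1103^1=1103, 1103^2=1213, 1103^4=1173, 1103^8=9, 1103^16=81, 1103^32=191, 1103^64=809, 1103^128=919, 1103^256=1173, 1103^512=9, 1103^1024=81, 1103^2048=191, 1103^4096=809, 1103^8192=919, 1103^16384=1173, 1103^32768=9, 1103^65536=81, 1103^131072=191, 1103^262144=809, 1103^524288=919; 1103^753237 = 1103^1 * 1103^4 * 1103^16 * 1103^64 * 1103^512 * 1103^1024 * 1103^2048 * 1103^4096 * 1103^8192 * 1103^16384 * 1103^65536 * 1103^131072 * 1103^524288 = 1009 (mod 1274); answer 1009
Part 2: Y1 = 1009; c = 2; remainder = value at the root: 9*(2)^2 + 8*(2)^1 + 2 = (36) + (16) + (2) = 54; answer 54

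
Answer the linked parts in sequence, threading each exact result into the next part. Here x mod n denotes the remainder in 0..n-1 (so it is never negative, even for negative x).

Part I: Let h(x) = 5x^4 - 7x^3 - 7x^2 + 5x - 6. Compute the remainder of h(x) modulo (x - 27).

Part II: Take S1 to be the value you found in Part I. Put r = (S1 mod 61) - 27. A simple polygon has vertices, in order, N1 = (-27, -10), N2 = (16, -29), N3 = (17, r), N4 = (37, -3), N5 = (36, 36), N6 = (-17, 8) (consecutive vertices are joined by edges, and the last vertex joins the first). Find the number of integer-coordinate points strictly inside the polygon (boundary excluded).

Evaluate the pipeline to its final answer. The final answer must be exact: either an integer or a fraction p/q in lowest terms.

Part I: remainder = value at the root: 5*(27)^4 - 7*(27)^3 - 7*(27)^2 + 5*(27)^1 - 6 = (2657205) + (-137781) + (-5103) + (135) + (-6) = 2514450; answer 2514450
Part II: S1 = 2514450; r = 3; cross terms: (-27*-29 - 16*-10)=943, (16*3 - 17*-29)=541, (17*-3 - 37*3)=-162, (37*36 - 36*-3)=1440, (36*8 - -17*36)=900, (-17*-10 - -27*8)=386; twice the area = |4048| = 4048; area = 2024; boundary points = 1 + 1 + 2 + 1 + 1 + 2 = 8; strictly interior points = area - boundary/2 + 1 = 2021; answer 2021

2021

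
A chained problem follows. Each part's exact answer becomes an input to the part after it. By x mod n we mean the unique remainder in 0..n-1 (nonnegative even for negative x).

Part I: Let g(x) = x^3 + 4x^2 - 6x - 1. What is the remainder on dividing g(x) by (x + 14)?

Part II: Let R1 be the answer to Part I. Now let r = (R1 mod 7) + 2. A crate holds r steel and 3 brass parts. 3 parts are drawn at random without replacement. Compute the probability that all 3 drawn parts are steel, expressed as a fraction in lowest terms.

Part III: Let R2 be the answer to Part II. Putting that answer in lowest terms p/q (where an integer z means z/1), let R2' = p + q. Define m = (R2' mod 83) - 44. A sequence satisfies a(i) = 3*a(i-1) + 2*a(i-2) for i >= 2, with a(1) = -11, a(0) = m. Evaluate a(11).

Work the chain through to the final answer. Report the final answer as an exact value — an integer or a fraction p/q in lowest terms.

-1368103

Part I: remainder = value at the root: 1*(-14)^3 + 4*(-14)^2 - 6*(-14)^1 - 1 = (-2744) + (784) + (84) + (-1) = -1877; answer -1877
Part II: R1 = -1877; r = 8; total draws C(11,3) = 165; favorable C(8,3) = 56; P = 56/165; answer 56/165
Part III: R2 = 56/165; threaded value p + q = 221; m = 11; a(2) = 3*(-11) + 2*(11) = -11; iterating: a(2)=-11, a(3)=-55, a(4)=-187, a(5)=-671, a(6)=-2387, a(7)=-8503, a(8)=-30283, a(9)=-107855, a(10)=-384131, a(11)=-1368103; answer -1368103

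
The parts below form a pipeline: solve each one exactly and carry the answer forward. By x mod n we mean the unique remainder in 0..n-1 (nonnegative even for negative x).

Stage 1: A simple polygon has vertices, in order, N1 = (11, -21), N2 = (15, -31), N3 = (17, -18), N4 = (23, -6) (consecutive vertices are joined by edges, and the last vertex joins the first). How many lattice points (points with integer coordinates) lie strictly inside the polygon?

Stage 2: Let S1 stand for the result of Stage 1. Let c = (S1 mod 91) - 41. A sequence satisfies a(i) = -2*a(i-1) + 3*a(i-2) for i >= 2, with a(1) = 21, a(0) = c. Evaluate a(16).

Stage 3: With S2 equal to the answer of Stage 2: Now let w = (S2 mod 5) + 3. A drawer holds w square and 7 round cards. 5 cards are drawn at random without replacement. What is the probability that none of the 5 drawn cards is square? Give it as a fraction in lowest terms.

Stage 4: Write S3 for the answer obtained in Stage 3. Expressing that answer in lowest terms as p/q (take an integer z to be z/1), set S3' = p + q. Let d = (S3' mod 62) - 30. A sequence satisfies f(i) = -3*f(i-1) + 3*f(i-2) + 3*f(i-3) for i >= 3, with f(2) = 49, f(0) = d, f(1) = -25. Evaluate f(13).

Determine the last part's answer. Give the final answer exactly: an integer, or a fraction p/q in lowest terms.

Stage 1: cross terms: (11*-31 - 15*-21)=-26, (15*-18 - 17*-31)=257, (17*-6 - 23*-18)=312, (23*-21 - 11*-6)=-417; twice the area = |126| = 126; area = 63; boundary points = 2 + 1 + 6 + 3 = 12; strictly interior points = area - boundary/2 + 1 = 58; answer 58
Stage 2: S1 = 58; c = 17; a(2) = -2*(21) + 3*(17) = 9; iterating: a(2)=9, a(3)=45, a(4)=-63, a(5)=261, a(6)=-711, a(7)=2205, a(8)=-6543, a(9)=19701, a(10)=-59031, a(11)=177165, a(12)=-531423, a(13)=1594341, a(14)=-4782951, a(15)=14348925, a(16)=-43046703; answer -43046703
Stage 3: S2 = -43046703; w = 5; total draws C(12,5) = 792; favorable C(7,5) = 21; P = 7/264; answer 7/264
Stage 4: S3 = 7/264; threaded value p + q = 271; d = -7; f(3) = -3*(49) + 3*(-25) + 3*(-7) = -243; iterating: f(3)=-243, f(4)=801, f(5)=-2985, f(6)=10629, f(7)=-38439, f(8)=138249, f(9)=-498177, f(10)=1793961, f(11)=-6461667, f(12)=23272353, f(13)=-83820177; answer -83820177

-83820177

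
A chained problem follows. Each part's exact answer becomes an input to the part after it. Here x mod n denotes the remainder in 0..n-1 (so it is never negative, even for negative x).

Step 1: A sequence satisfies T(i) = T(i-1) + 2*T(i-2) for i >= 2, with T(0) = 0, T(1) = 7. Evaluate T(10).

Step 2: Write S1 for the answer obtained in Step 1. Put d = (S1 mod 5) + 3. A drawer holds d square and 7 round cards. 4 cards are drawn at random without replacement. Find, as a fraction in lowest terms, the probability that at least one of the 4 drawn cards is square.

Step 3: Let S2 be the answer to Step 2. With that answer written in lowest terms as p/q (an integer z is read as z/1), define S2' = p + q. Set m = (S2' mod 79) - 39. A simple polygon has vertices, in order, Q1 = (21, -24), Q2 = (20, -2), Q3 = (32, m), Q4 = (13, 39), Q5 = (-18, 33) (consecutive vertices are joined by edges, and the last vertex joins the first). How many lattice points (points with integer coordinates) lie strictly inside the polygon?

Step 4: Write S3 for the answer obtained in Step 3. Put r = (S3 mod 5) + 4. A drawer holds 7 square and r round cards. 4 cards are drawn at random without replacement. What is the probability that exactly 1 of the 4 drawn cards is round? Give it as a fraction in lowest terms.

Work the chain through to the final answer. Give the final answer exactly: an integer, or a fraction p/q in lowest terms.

14/33

Step 1: T(2) = 1*(7) + 2*(0) = 7; iterating: T(2)=7, T(3)=21, T(4)=35, T(5)=77, T(6)=147, T(7)=301, T(8)=595, T(9)=1197, T(10)=2387; answer 2387
Step 2: S1 = 2387; d = 5; total draws C(12,4) = 495; complement C(7,4) = 35; favorable 495 - 35 = 460; P = 92/99; answer 92/99
Step 3: S2 = 92/99; threaded value p + q = 191; m = -6; cross terms: (21*-2 - 20*-24)=438, (20*-6 - 32*-2)=-56, (32*39 - 13*-6)=1326, (13*33 - -18*39)=1131, (-18*-24 - 21*33)=-261; twice the area = |2578| = 2578; area = 1289; boundary points = 1 + 4 + 1 + 1 + 3 = 10; strictly interior points = area - boundary/2 + 1 = 1285; answer 1285
Step 4: S3 = 1285; r = 4; total draws C(11,4) = 330; favorable C(4,1)*C(7,3) = 140; P = 14/33; answer 14/33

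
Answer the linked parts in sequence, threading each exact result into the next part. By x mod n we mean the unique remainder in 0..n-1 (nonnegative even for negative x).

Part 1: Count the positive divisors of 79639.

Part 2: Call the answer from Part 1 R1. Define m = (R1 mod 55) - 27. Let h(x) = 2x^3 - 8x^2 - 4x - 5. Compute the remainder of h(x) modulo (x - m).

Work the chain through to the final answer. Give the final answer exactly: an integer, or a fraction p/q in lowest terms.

-16535

Part 1: 79639 = 7 * 31 * 367; number of divisors = (1+1) * (1+1) * (1+1) = 8; answer 8
Part 2: R1 = 8; m = -19; remainder = value at the root: 2*(-19)^3 - 8*(-19)^2 - 4*(-19)^1 - 5 = (-13718) + (-2888) + (76) + (-5) = -16535; answer -16535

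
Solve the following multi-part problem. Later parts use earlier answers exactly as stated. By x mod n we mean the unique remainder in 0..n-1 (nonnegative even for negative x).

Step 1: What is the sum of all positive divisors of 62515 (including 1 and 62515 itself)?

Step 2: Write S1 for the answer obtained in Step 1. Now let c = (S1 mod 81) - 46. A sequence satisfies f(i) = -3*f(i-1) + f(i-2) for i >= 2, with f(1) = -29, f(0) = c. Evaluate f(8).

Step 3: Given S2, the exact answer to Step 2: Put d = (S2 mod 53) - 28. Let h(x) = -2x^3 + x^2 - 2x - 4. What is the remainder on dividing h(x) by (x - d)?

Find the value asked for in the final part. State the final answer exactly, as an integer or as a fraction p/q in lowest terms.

-55

Step 1: 62515 = 5 * 12503; sigma = (1 + 5) * (1 + 12503) = 6 * 12504 = 75024; answer 75024
Step 2: S1 = 75024; c = -28; f(2) = -3*(-29) + 1*(-28) = 59; iterating: f(2)=59, f(3)=-206, f(4)=677, f(5)=-2237, f(6)=7388, f(7)=-24401, f(8)=80591; answer 80591
Step 3: S2 = 80591; d = 3; remainder = value at the root: -2*(3)^3 + 1*(3)^2 - 2*(3)^1 - 4 = (-54) + (9) + (-6) + (-4) = -55; answer -55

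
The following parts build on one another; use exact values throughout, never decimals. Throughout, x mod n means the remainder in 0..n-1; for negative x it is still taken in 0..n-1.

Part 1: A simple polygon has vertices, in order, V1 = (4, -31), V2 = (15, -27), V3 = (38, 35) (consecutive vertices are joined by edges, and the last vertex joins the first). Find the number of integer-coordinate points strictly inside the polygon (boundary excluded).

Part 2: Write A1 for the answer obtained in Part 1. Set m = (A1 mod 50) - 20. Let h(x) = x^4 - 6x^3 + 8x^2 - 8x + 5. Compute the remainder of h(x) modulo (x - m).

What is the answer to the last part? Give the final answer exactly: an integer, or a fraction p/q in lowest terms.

Part 1: cross terms: (4*-27 - 15*-31)=357, (15*35 - 38*-27)=1551, (38*-31 - 4*35)=-1318; twice the area = |590| = 590; area = 295; boundary points = 1 + 1 + 2 = 4; strictly interior points = area - boundary/2 + 1 = 294; answer 294
Part 2: A1 = 294; m = 24; remainder = value at the root: 1*(24)^4 - 6*(24)^3 + 8*(24)^2 - 8*(24)^1 + 5 = (331776) + (-82944) + (4608) + (-192) + (5) = 253253; answer 253253

253253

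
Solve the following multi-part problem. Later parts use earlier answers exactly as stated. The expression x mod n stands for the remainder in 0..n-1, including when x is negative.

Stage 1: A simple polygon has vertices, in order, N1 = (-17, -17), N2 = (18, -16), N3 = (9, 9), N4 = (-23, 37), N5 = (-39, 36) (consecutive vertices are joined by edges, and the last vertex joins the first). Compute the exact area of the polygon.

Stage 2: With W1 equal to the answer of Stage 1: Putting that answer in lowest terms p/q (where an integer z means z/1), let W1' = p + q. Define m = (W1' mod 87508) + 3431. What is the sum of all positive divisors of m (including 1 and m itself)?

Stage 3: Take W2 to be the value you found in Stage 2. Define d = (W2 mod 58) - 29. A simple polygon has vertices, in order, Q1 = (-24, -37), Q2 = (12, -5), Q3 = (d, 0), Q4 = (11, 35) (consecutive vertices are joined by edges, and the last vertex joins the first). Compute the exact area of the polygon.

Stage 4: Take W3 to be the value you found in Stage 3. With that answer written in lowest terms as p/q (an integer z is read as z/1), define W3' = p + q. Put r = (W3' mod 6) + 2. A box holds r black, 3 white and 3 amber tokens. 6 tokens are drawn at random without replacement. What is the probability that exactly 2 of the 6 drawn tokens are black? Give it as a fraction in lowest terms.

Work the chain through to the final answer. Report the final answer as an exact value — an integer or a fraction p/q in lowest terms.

15/28

Stage 1: cross terms: (-17*-16 - 18*-17)=578, (18*9 - 9*-16)=306, (9*37 - -23*9)=540, (-23*36 - -39*37)=615, (-39*-17 - -17*36)=1275; twice the area = |3314| = 3314; area = 1657; answer 1657
Stage 2: W1 = 1657; threaded value p + q = 1658; m = 5089; 5089 = 7 * 727; sigma = (1 + 7) * (1 + 727) = 8 * 728 = 5824; answer 5824
Stage 3: W2 = 5824; d = -5; cross terms: (-24*-5 - 12*-37)=564, (12*0 - -5*-5)=-25, (-5*35 - 11*0)=-175, (11*-37 - -24*35)=433; twice the area = |797| = 797; area = 797/2; answer 797/2
Stage 4: W3 = 797/2; threaded value p + q = 799; r = 3; total draws C(9,6) = 84; favorable C(3,2)*C(6,4) = 45; P = 15/28; answer 15/28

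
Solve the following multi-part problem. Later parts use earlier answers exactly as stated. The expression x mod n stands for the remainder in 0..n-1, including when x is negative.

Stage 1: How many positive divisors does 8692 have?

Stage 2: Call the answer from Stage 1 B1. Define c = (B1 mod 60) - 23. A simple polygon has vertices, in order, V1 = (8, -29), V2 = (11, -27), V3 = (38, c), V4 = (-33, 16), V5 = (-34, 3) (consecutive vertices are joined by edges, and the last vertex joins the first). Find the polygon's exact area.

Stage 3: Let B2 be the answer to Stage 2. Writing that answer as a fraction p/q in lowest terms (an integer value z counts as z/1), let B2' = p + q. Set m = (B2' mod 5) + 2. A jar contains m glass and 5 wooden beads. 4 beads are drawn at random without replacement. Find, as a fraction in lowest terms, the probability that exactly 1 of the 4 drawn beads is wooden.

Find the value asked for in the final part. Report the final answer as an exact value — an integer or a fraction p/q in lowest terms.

Stage 1: 8692 = 2^2 * 41 * 53; number of divisors = (2+1) * (1+1) * (1+1) = 12; answer 12
Stage 2: B1 = 12; c = -11; cross terms: (8*-27 - 11*-29)=103, (11*-11 - 38*-27)=905, (38*16 - -33*-11)=245, (-33*3 - -34*16)=445, (-34*-29 - 8*3)=962; twice the area = |2660| = 2660; area = 1330; answer 1330
Stage 3: B2 = 1330; threaded value p + q = 1331; m = 3; total draws C(8,4) = 70; favorable C(5,1)*C(3,3) = 5; P = 1/14; answer 1/14

1/14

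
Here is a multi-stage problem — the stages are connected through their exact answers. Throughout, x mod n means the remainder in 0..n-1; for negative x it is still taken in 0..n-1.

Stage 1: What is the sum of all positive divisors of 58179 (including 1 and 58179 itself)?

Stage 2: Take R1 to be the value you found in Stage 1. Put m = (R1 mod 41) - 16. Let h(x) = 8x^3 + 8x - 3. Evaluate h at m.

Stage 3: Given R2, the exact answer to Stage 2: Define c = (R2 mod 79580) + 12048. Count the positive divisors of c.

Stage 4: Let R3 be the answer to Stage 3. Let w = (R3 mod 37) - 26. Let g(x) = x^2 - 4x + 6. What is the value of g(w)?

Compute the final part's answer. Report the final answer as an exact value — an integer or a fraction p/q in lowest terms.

Stage 1: 58179 = 3 * 11 * 41 * 43; sigma = (1 + 3) * (1 + 11) * (1 + 41) * (1 + 43) = 4 * 12 * 42 * 44 = 88704; answer 88704
Stage 2: R1 = 88704; m = 5; 8*(5)^3 + 8*(5)^1 - 3 = (1000) + (40) + (-3) = 1037; answer 1037
Stage 3: R2 = 1037; c = 13085; 13085 = 5 * 2617; number of divisors = (1+1) * (1+1) = 4; answer 4
Stage 4: R3 = 4; w = -22; 1*(-22)^2 - 4*(-22)^1 + 6 = (484) + (88) + (6) = 578; answer 578

578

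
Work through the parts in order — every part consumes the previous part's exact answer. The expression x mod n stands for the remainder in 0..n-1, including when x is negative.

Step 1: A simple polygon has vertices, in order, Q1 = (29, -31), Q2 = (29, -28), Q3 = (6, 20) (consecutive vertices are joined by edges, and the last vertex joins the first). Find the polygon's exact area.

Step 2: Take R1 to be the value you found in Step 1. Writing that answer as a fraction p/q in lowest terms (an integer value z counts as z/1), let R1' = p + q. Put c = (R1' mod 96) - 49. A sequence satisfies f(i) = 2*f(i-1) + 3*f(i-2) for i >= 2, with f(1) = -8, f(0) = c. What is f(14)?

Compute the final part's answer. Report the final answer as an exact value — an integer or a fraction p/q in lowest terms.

Step 1: cross terms: (29*-28 - 29*-31)=87, (29*20 - 6*-28)=748, (6*-31 - 29*20)=-766; twice the area = |69| = 69; area = 69/2; answer 69/2
Step 2: R1 = 69/2; threaded value p + q = 71; c = 22; f(2) = 2*(-8) + 3*(22) = 50; iterating: f(2)=50, f(3)=76, f(4)=302, f(5)=832, f(6)=2570, f(7)=7636, f(8)=22982, f(9)=68872, f(10)=206690, f(11)=619996, f(12)=1860062, f(13)=5580112, f(14)=16740410; answer 16740410

16740410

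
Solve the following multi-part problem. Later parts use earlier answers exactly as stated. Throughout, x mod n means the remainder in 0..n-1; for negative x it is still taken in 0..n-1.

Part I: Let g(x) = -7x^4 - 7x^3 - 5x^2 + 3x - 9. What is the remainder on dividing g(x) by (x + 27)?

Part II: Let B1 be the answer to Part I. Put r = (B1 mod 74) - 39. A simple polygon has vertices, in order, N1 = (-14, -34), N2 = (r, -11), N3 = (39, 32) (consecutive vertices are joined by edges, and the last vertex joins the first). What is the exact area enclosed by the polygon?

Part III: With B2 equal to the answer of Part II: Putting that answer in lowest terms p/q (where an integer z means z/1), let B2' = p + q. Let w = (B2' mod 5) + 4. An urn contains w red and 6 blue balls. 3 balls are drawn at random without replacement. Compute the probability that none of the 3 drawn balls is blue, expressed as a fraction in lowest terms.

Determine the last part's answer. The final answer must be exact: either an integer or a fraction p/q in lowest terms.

2/33

Part I: remainder = value at the root: -7*(-27)^4 - 7*(-27)^3 - 5*(-27)^2 + 3*(-27)^1 - 9 = (-3720087) + (137781) + (-3645) + (-81) + (-9) = -3586041; answer -3586041
Part II: B1 = -3586041; r = 34; cross terms: (-14*-11 - 34*-34)=1310, (34*32 - 39*-11)=1517, (39*-34 - -14*32)=-878; twice the area = |1949| = 1949; area = 1949/2; answer 1949/2
Part III: B2 = 1949/2; threaded value p + q = 1951; w = 5; total draws C(11,3) = 165; favorable C(5,3) = 10; P = 2/33; answer 2/33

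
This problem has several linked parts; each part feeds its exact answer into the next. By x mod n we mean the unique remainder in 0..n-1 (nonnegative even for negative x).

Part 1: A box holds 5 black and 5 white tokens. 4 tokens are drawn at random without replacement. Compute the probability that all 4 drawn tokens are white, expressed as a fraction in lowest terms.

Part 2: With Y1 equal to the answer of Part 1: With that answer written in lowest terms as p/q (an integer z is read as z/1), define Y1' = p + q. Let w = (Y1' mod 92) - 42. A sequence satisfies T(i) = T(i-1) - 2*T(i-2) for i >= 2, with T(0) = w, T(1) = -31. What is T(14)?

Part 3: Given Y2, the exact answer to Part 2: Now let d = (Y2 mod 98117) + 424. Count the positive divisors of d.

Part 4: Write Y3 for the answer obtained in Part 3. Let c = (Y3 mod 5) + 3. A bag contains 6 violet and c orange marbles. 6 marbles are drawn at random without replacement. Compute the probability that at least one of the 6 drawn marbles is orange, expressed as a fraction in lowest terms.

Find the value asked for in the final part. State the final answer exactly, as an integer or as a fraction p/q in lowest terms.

Part 1: total draws C(10,4) = 210; favorable C(5,4) = 5; P = 1/42; answer 1/42
Part 2: Y1 = 1/42; threaded value p + q = 43; w = 1; T(2) = 1*(-31) - 2*(1) = -33; iterating: T(2)=-33, T(3)=29, T(4)=95, T(5)=37, T(6)=-153, T(7)=-227, T(8)=79, T(9)=533, T(10)=375, T(11)=-691, T(12)=-1441, T(13)=-59, T(14)=2823; answer 2823
Part 3: Y2 = 2823; d = 3247; 3247 = 17 * 191; number of divisors = (1+1) * (1+1) = 4; answer 4
Part 4: Y3 = 4; c = 7; total draws C(13,6) = 1716; complement C(6,6) = 1; favorable 1716 - 1 = 1715; P = 1715/1716; answer 1715/1716

1715/1716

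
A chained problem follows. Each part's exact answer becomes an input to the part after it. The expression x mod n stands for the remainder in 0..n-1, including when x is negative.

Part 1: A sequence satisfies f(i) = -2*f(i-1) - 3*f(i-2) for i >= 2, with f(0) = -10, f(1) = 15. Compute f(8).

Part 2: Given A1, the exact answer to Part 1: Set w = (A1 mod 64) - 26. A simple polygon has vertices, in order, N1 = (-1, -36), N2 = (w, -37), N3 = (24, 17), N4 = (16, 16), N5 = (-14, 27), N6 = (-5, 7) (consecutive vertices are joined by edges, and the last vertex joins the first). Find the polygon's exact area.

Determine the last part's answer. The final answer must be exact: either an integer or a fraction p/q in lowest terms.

3825/2

Part 1: f(2) = -2*(15) - 3*(-10) = 0; iterating: f(2)=0, f(3)=-45, f(4)=90, f(5)=-45, f(6)=-180, f(7)=495, f(8)=-450; answer -450
Part 2: A1 = -450; w = 36; cross terms: (-1*-37 - 36*-36)=1333, (36*17 - 24*-37)=1500, (24*16 - 16*17)=112, (16*27 - -14*16)=656, (-14*7 - -5*27)=37, (-5*-36 - -1*7)=187; twice the area = |3825| = 3825; area = 3825/2; answer 3825/2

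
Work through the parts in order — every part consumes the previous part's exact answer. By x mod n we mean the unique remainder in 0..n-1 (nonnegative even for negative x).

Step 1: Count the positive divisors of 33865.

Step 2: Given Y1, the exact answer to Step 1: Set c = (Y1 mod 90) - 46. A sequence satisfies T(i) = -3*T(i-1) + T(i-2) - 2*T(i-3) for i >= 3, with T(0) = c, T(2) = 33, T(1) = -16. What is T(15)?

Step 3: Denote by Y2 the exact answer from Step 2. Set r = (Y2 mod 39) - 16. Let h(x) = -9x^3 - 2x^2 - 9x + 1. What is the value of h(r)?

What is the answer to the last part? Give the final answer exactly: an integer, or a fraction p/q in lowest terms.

-97

Step 1: 33865 = 5 * 13 * 521; number of divisors = (1+1) * (1+1) * (1+1) = 8; answer 8
Step 2: Y1 = 8; c = -38; T(3) = -3*(33) + 1*(-16) - 2*(-38) = -39; iterating: T(3)=-39, T(4)=182, T(5)=-651, T(6)=2213, T(7)=-7654, T(8)=26477, T(9)=-91511, T(10)=316318, T(11)=-1093419, T(12)=3779597, T(13)=-13064846, T(14)=45160973, T(15)=-156106959; answer -156106959
Step 3: Y2 = -156106959; r = 2; -9*(2)^3 - 2*(2)^2 - 9*(2)^1 + 1 = (-72) + (-8) + (-18) + (1) = -97; answer -97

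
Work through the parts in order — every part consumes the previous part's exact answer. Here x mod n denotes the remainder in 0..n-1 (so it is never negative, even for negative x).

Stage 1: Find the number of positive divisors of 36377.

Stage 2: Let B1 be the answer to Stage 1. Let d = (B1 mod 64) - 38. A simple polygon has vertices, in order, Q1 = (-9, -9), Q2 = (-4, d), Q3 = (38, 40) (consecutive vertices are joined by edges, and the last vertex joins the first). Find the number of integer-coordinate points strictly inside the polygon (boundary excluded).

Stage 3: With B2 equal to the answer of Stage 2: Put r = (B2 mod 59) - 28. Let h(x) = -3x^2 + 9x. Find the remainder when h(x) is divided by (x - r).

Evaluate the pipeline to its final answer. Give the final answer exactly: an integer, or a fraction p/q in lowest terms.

-2430

Stage 1: 36377 = 11 * 3307; number of divisors = (1+1) * (1+1) = 4; answer 4
Stage 2: B1 = 4; d = -34; cross terms: (-9*-34 - -4*-9)=270, (-4*40 - 38*-34)=1132, (38*-9 - -9*40)=18; twice the area = |1420| = 1420; area = 710; boundary points = 5 + 2 + 1 = 8; strictly interior points = area - boundary/2 + 1 = 707; answer 707
Stage 3: B2 = 707; r = 30; remainder = value at the root: -3*(30)^2 + 9*(30)^1 = (-2700) + (270) = -2430; answer -2430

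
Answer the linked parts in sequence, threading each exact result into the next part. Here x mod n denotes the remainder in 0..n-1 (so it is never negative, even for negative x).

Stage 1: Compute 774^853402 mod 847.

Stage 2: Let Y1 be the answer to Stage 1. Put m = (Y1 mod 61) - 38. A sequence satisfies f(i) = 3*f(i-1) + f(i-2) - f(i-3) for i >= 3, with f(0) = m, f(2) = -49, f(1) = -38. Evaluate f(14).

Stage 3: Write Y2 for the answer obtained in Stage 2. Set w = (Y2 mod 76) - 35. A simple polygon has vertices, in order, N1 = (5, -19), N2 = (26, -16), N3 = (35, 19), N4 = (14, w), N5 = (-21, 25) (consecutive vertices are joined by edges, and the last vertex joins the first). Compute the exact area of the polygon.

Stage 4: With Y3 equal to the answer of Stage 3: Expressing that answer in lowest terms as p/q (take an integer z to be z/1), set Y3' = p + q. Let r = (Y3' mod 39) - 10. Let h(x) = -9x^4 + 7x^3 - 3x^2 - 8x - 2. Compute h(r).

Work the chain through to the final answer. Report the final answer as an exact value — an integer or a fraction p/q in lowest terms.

-13

Stage 1: squarings mod 847: 774^1=774, 774^2=247, 774^4=25, 774^8=625, 774^16=158, 774^32=401, 774^64=718, 774^128=548, 774^256=466, 774^512=324, 774^1024=795, 774^2048=163, 774^4096=312, 774^8192=786, 774^16384=333, 774^32768=779, 774^65536=389, 774^131072=555, 774^262144=564, 774^524288=471; 774^853402 = 774^2 * 774^8 * 774^16 * 774^128 * 774^256 * 774^1024 * 774^65536 * 774^262144 * 774^524288 = 753 (mod 847); answer 753
Stage 2: Y1 = 753; m = -17; f(3) = 3*(-49) + 1*(-38) - 1*(-17) = -168; iterating: f(3)=-168, f(4)=-515, f(5)=-1664, f(6)=-5339, f(7)=-17166, f(8)=-55173, f(9)=-177346, f(10)=-570045, f(11)=-1832308, f(12)=-5889623, f(13)=-18931132, f(14)=-60850711; answer -60850711
Stage 3: Y2 = -60850711; w = 22; cross terms: (5*-16 - 26*-19)=414, (26*19 - 35*-16)=1054, (35*22 - 14*19)=504, (14*25 - -21*22)=812, (-21*-19 - 5*25)=274; twice the area = |3058| = 3058; area = 1529; answer 1529
Stage 4: Y3 = 1529; threaded value p + q = 1530; r = -1; -9*(-1)^4 + 7*(-1)^3 - 3*(-1)^2 - 8*(-1)^1 - 2 = (-9) + (-7) + (-3) + (8) + (-2) = -13; answer -13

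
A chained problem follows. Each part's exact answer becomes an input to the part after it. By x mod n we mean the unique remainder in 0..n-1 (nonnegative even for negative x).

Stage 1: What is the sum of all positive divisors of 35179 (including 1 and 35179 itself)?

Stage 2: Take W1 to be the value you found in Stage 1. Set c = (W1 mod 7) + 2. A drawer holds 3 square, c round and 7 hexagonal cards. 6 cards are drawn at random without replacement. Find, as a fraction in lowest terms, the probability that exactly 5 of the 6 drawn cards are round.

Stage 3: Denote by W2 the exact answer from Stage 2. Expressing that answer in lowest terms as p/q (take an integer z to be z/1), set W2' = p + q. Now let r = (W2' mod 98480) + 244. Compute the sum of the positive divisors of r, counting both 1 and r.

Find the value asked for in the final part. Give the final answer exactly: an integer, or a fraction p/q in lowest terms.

1320

Stage 1: 35179 = 127 * 277; sigma = (1 + 127) * (1 + 277) = 128 * 278 = 35584; answer 35584
Stage 2: W1 = 35584; c = 5; total draws C(15,6) = 5005; favorable C(5,5)*C(10,1) = 10; P = 2/1001; answer 2/1001
Stage 3: W2 = 2/1001; threaded value p + q = 1003; r = 1247; 1247 = 29 * 43; sigma = (1 + 29) * (1 + 43) = 30 * 44 = 1320; answer 1320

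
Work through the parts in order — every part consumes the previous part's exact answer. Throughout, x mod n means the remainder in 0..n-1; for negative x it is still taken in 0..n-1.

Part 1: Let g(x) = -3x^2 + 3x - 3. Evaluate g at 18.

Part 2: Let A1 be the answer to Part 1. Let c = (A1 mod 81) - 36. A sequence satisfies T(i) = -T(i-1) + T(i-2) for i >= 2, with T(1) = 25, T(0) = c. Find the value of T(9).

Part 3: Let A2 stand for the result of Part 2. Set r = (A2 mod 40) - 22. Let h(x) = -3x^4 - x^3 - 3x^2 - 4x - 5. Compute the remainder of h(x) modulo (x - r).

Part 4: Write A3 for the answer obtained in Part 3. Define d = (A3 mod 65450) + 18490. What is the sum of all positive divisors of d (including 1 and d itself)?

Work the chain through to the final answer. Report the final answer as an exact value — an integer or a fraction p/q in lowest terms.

201096

Part 1: -3*(18)^2 + 3*(18)^1 - 3 = (-972) + (54) + (-3) = -921; answer -921
Part 2: A1 = -921; c = 15; T(2) = -1*(25) + 1*(15) = -10; iterating: T(2)=-10, T(3)=35, T(4)=-45, T(5)=80, T(6)=-125, T(7)=205, T(8)=-330, T(9)=535; answer 535
Part 3: A2 = 535; r = -7; remainder = value at the root: -3*(-7)^4 - 1*(-7)^3 - 3*(-7)^2 - 4*(-7)^1 - 5 = (-7203) + (343) + (-147) + (28) + (-5) = -6984; answer -6984
Part 4: A3 = -6984; d = 76956; 76956 = 2^2 * 3 * 11^2 * 53; sigma = (1 + 2 + 4) * (1 + 3) * (1 + 11 + 121) * (1 + 53) = 7 * 4 * 133 * 54 = 201096; answer 201096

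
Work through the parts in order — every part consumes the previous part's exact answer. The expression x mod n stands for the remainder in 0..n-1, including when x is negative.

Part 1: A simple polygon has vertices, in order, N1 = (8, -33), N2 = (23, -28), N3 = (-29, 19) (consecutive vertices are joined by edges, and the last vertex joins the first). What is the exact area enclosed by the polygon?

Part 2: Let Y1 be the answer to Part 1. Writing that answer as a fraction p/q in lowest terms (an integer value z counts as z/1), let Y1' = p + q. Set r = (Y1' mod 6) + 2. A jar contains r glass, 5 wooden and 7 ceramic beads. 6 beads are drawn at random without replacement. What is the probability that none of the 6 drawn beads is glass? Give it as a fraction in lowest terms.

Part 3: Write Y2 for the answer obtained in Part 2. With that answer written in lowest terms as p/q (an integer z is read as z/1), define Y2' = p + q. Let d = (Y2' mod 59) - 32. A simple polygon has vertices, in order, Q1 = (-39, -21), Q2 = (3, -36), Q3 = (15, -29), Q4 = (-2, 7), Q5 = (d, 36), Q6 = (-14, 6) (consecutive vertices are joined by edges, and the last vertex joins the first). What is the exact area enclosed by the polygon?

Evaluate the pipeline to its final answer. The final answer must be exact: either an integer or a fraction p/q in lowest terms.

2941/2

Part 1: cross terms: (8*-28 - 23*-33)=535, (23*19 - -29*-28)=-375, (-29*-33 - 8*19)=805; twice the area = |965| = 965; area = 965/2; answer 965/2
Part 2: Y1 = 965/2; threaded value p + q = 967; r = 3; total draws C(15,6) = 5005; favorable C(12,6) = 924; P = 12/65; answer 12/65
Part 3: Y2 = 12/65; threaded value p + q = 77; d = -14; cross terms: (-39*-36 - 3*-21)=1467, (3*-29 - 15*-36)=453, (15*7 - -2*-29)=47, (-2*36 - -14*7)=26, (-14*6 - -14*36)=420, (-14*-21 - -39*6)=528; twice the area = |2941| = 2941; area = 2941/2; answer 2941/2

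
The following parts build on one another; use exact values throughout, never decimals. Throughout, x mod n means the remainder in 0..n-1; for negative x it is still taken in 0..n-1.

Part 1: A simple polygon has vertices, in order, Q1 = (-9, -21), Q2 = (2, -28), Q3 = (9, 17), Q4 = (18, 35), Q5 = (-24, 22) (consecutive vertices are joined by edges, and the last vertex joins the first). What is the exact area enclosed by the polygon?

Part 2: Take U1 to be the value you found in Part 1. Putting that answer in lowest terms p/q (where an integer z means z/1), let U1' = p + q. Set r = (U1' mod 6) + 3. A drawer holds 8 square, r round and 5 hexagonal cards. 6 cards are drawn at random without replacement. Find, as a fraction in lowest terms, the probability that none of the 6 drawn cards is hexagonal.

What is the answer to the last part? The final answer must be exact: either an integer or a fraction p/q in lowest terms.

143/1292

Part 1: cross terms: (-9*-28 - 2*-21)=294, (2*17 - 9*-28)=286, (9*35 - 18*17)=9, (18*22 - -24*35)=1236, (-24*-21 - -9*22)=702; twice the area = |2527| = 2527; area = 2527/2; answer 2527/2
Part 2: U1 = 2527/2; threaded value p + q = 2529; r = 6; total draws C(19,6) = 27132; favorable C(14,6) = 3003; P = 143/1292; answer 143/1292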